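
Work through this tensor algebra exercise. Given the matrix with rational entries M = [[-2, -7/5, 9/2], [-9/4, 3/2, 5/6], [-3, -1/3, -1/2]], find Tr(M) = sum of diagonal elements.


The trace is the sum of diagonal entries.
Diagonal: M[1,1] = -2, M[2,2] = 3/2, M[3,3] = -1/2
Tr(M) = -2 + 3/2 + -1/2
Computing step by step:
After adding M[1,1]: -2
After adding M[2,2]: -1/2
After adding M[3,3]: -1
Tr(M) = -1

-1


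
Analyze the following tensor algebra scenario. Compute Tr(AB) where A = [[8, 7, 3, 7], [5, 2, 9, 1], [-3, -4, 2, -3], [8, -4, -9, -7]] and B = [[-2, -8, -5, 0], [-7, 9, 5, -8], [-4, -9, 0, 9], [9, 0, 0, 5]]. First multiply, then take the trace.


Tr(AB) = sum_i (AB)_{ii} where (AB)_{ii} = sum_k A_{ik} B_{ki}.
(AB)_{11} = 8*-2 + 7*-7 + 3*-4 + 7*9 = -14
(AB)_{22} = 5*-8 + 2*9 + 9*-9 + 1*0 = -103
(AB)_{33} = -3*-5 + -4*5 + 2*0 + -3*0 = -5
(AB)_{44} = 8*0 + -4*-8 + -9*9 + -7*5 = -84
Tr(AB) = -14 + -103 + -5 + -84 = -206

-206


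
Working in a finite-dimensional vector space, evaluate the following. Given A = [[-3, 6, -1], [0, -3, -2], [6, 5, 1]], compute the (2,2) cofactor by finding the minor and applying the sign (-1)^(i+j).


To find cofactor C_{22}, delete row 2 and column 2.
The resulting 2x2 submatrix is: [[-3, -1], [6, 1]]
Minor M_{22} = -3*1 - -1*6
  = -3 - -6 = 3
Sign = (-1)^(2+2) = (-1)^4 = 1
Cofactor C_{22} = 1 * 3 = 3

3


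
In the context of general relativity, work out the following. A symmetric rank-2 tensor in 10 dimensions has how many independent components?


A symmetric rank-2 tensor in d dimensions has d(d+1)/2 independent components.
d = 10
d(d+1)/2 = 10 * 11 / 2 = 110 / 2 = 55

55


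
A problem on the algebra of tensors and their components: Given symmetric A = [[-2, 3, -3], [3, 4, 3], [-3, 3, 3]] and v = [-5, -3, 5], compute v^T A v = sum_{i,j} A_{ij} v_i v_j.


First compute Av:
(Av)_1 = -2*-5 + 3*-3 + -3*5 = -14
(Av)_2 = 3*-5 + 4*-3 + 3*5 = -12
(Av)_3 = -3*-5 + 3*-3 + 3*5 = 21
Av = [-14, -12, 21]
Then v^T (Av) = -5*-14 + -3*-12 + 5*21
= 70 + 36 + 105 = 211

211


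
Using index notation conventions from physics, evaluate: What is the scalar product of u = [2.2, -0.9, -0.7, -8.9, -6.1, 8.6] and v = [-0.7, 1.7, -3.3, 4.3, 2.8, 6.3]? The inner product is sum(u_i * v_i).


The inner product u . v = sum of u_i * v_i.
Term-by-term: 2.2 * -0.7, -0.9 * 1.7, -0.7 * -3.3, -8.9 * 4.3, -6.1 * 2.8, 8.6 * 6.3
Products: -1.54, -1.53, 2.31, -38.27, -17.08, 54.18
Sum = -1.54 + -1.53 + 2.31 + -38.27 + -17.08 + 54.18 = -1.93

-1.93


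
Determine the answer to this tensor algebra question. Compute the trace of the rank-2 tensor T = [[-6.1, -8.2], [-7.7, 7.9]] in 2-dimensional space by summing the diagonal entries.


The contraction (trace) of a rank-2 tensor is the sum of its diagonal elements.
Diagonal entries: A[1,1] = -6.1, A[2,2] = 7.9
Tr(A) = -6.1 + 7.9 = 1.8

1.8


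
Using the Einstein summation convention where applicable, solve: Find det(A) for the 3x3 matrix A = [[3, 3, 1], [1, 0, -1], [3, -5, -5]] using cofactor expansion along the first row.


Expanding along the first row, det(A) = a11*M_11 - a12*M_12 + a13*M_13, where M_1j is the (1,j) minor.
Minor M_11 = 0*-5 - -1*-5 = -5
Minor M_12 = 1*-5 - -1*3 = -2
Minor M_13 = 1*-5 - 0*3 = -5
det = 3*(-5) - 3*(-2) + 1*(-5)
    = -15 - -6 + -5
    = -14

-14


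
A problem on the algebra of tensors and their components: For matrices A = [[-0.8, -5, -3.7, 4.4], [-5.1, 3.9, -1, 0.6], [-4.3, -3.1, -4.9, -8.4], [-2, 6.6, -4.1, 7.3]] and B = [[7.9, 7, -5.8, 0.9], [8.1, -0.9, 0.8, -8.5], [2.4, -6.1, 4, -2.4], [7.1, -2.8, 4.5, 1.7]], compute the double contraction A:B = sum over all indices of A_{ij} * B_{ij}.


A:B = sum over all i,j of A_{ij} * B_{ij}.
Row 1: -0.8*7.9=-6.32, -5*7=-35, -3.7*-5.8=21.46, 4.4*0.9=3.96 => row sum = -15.9
Row 2: -5.1*8.1=-41.31, 3.9*-0.9=-3.51, -1*0.8=-0.8, 0.6*-8.5=-5.1 => row sum = -50.72
Row 3: -4.3*2.4=-10.32, -3.1*-6.1=18.91, -4.9*4=-19.6, -8.4*-2.4=20.16 => row sum = 9.15
Row 4: -2*7.1=-14.2, 6.6*-2.8=-18.48, -4.1*4.5=-18.45, 7.3*1.7=12.41 => row sum = -38.72
Total = -15.9 + -50.72 + 9.15 + -38.72 = -96.19

-96.19


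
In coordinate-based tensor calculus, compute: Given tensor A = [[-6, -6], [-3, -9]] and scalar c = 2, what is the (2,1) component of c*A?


Scalar multiplication: (cA)_{ij} = c * A_{ij}.
c = 2
A_{21} = -3
(cA)_{21} = 2 * -3 = -6

-6


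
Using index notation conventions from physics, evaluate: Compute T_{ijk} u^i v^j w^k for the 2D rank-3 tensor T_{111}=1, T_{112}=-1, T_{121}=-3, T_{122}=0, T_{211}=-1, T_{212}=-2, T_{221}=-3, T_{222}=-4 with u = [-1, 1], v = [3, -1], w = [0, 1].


S = sum over i,j,k of T_{ijk} u_i v_j w_k. Expanding all 8 terms:
T_{111}*u_1*v_1*w_1 = 1*-1*3*0 = 0  (running total: 0)
T_{112}*u_1*v_1*w_2 = -1*-1*3*1 = 3  (running total: 3)
T_{121}*u_1*v_2*w_1 = -3*-1*-1*0 = 0  (running total: 3)
T_{122}*u_1*v_2*w_2 = 0*-1*-1*1 = 0  (running total: 3)
T_{211}*u_2*v_1*w_1 = -1*1*3*0 = 0  (running total: 3)
T_{212}*u_2*v_1*w_2 = -2*1*3*1 = -6  (running total: -3)
T_{221}*u_2*v_2*w_1 = -3*1*-1*0 = 0  (running total: -3)
T_{222}*u_2*v_2*w_2 = -4*1*-1*1 = 4  (running total: 1)
S = 1

1


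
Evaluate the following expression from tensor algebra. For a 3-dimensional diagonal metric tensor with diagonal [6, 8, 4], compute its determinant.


For a diagonal metric, the determinant is the product of diagonal entries.
Diagonal entries: 6, 8, 4
det(g) = 6 * 8 * 4 = 192

192


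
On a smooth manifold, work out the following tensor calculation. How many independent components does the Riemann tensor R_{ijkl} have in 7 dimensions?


The Riemann tensor in d dimensions has d^2(d^2 - 1)/12 independent components.
d = 7, so d^2 = 49
d^2 - 1 = 48
d^2(d^2 - 1) = 49 * 48 = 2352
Divide by 12: 2352 / 12 = 196

196


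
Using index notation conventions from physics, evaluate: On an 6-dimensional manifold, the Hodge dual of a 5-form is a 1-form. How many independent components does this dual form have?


The Hodge dual of a p-form on an n-dimensional manifold is an (n-p)-form.
n = 6, p = 5, so dual degree = 6 - 5 = 1
The number of components is C(n, n-p) = C(6, 1) = 6

6


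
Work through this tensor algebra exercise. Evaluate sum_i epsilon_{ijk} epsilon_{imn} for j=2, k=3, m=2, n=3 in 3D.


Using the identity: epsilon_{ijk} epsilon_{imn} = delta_{jm} delta_{kn} - delta_{jn} delta_{km}.
delta_{22} = 1
delta_{33} = 1
delta_{23} = 0
delta_{32} = 0
Result = 1 * 1 - 0 * 0 = 1 - 0 = 1

1


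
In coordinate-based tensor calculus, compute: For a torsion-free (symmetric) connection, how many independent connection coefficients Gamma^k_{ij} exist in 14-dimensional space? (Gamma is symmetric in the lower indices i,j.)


Christoffel symbols Gamma^k_{ij} are symmetric in i,j, so there are d * d(d+1)/2 independent symbols.
d = 14
d(d+1)/2 = 14 * 15 / 2 = 105
Total = 14 * 105 = 1470

1470


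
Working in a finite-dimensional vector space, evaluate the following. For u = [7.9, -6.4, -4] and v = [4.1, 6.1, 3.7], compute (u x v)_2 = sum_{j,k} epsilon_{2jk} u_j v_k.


(u x v)_2 = sum_{j,k} epsilon_{2jk} u_j v_k. Only permutations of (1,2,3) contribute; the two non-zero terms are:
eps_{213} u_1 v_3 = -1 * 7.9 * 3.7 = -29.23
eps_{231} u_3 v_1 = 1 * -4 * 4.1 = -16.4
(u x v)_2 = -45.63

-45.63


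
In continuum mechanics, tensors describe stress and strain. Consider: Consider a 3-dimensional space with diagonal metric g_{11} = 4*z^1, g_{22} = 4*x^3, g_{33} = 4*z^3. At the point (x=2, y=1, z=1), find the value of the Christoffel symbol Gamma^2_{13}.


For a diagonal metric, Gamma^k_{ij} = (1/2) g^{kk} (dg_{ik}/dx_j + dg_{jk}/dx_i - dg_{ij}/dx_k).
The metric is diagonal, so g_{ab} = 0 for a != b.
At the given point: g_{11} = 4, g_{22} = 32, g_{33} = 4
g^{22} = 1/32
dg_{12}/dx_3 = 0 (off-diagonal)
dg_{32}/dx_1 = 0 (off-diagonal)
dg_{13}/dx_2 = 0 (off-diagonal)
Numerator = 0 + 0 - 0 = 0
Gamma^2_{13} = 0 / (2 * 32) = 0

0


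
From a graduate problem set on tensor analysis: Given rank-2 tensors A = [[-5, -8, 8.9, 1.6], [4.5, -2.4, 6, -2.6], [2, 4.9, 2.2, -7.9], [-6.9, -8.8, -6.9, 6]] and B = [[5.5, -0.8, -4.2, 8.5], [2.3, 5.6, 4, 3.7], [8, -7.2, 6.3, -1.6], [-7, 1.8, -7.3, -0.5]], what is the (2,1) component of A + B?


Tensor addition is component-wise: (A + B)_{ij} = A_{ij} + B_{ij}.
A_{21} = 4.5
B_{21} = 2.3
(A + B)_{21} = 4.5 + 2.3 = 6.8

6.8


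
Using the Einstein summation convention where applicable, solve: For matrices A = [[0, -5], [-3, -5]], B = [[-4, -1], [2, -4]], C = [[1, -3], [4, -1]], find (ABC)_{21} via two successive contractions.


(ABC)_{21} = sum_m (AB)_{2m} C_{m1}. First compute row 2 of AB.
(AB)_{21} = -3*-4 + -5*2 = 2
(AB)_{22} = -3*-1 + -5*-4 = 23
Now contract with column 1 of C:
(AB)_{21} * C_{11} = 2 * 1 = 2
(AB)_{22} * C_{21} = 23 * 4 = 92
(ABC)_{21} = 2 + 92 = 94

94


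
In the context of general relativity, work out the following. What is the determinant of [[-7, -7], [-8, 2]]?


For a 2x2 matrix [[a, b], [c, d]], det = a*d - b*c.
a = -7, b = -7, c = -8, d = 2
a*d = -7 * 2 = -14
b*c = -7 * -8 = 56
det = -14 - 56 = -70

-70


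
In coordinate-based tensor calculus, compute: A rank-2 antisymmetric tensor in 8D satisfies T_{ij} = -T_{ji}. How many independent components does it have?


An antisymmetric rank-2 tensor satisfies A_{ij} = -A_{ji}, so diagonal entries are zero.
The independent components are the upper-triangular entries: C(n, 2) = n(n-1)/2.
n = 8
C(8, 2) = 8 * 7 / 2 = 56 / 2 = 28

28


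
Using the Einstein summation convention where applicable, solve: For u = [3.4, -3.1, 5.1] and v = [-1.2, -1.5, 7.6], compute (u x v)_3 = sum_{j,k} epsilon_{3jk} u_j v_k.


(u x v)_3 = sum_{j,k} epsilon_{3jk} u_j v_k. Only permutations of (1,2,3) contribute; the two non-zero terms are:
eps_{312} u_1 v_2 = 1 * 3.4 * -1.5 = -5.1
eps_{321} u_2 v_1 = -1 * -3.1 * -1.2 = -3.72
(u x v)_3 = -8.82

-8.82


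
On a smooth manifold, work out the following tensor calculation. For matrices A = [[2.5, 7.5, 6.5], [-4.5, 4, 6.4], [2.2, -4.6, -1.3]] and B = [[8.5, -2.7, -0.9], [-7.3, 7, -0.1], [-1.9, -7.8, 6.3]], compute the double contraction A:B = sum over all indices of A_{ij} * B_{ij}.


A:B = sum over all i,j of A_{ij} * B_{ij}.
Row 1: 2.5*8.5=21.25, 7.5*-2.7=-20.25, 6.5*-0.9=-5.85 => row sum = -4.85
Row 2: -4.5*-7.3=32.85, 4*7=28, 6.4*-0.1=-0.64 => row sum = 60.21
Row 3: 2.2*-1.9=-4.18, -4.6*-7.8=35.88, -1.3*6.3=-8.19 => row sum = 23.51
Total = -4.85 + 60.21 + 23.51 = 78.87

78.87


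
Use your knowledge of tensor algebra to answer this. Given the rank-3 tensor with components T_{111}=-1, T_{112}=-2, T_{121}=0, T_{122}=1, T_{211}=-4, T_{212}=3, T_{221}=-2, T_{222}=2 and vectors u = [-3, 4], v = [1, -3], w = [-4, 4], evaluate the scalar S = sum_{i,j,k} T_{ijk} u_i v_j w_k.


S = sum over i,j,k of T_{ijk} u_i v_j w_k. Expanding all 8 terms:
T_{111}*u_1*v_1*w_1 = -1*-3*1*-4 = -12  (running total: -12)
T_{112}*u_1*v_1*w_2 = -2*-3*1*4 = 24  (running total: 12)
T_{121}*u_1*v_2*w_1 = 0*-3*-3*-4 = 0  (running total: 12)
T_{122}*u_1*v_2*w_2 = 1*-3*-3*4 = 36  (running total: 48)
T_{211}*u_2*v_1*w_1 = -4*4*1*-4 = 64  (running total: 112)
T_{212}*u_2*v_1*w_2 = 3*4*1*4 = 48  (running total: 160)
T_{221}*u_2*v_2*w_1 = -2*4*-3*-4 = -96  (running total: 64)
T_{222}*u_2*v_2*w_2 = 2*4*-3*4 = -96  (running total: -32)
S = -32

-32


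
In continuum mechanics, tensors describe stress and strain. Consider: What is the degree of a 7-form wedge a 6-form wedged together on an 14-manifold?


The degree of a wedge product is the sum of the degrees of the individual forms.
Degrees: 7, 6
Total degree = 7 + 6 = 13

13


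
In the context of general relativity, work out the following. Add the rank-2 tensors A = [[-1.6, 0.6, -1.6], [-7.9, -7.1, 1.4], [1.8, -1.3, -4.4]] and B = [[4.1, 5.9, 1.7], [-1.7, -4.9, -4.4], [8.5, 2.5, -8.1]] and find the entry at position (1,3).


Tensor addition is component-wise: (A + B)_{ij} = A_{ij} + B_{ij}.
A_{13} = -1.6
B_{13} = 1.7
(A + B)_{13} = -1.6 + 1.7 = 0.1

0.1


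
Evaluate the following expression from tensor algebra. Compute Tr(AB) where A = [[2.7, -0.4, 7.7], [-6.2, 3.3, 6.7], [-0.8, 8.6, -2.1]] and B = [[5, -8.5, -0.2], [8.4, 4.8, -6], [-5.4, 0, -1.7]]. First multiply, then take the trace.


Tr(AB) = sum_i (AB)_{ii} where (AB)_{ii} = sum_k A_{ik} B_{ki}.
(AB)_{11} = 2.7*5 + -0.4*8.4 + 7.7*-5.4 = -31.44
(AB)_{22} = -6.2*-8.5 + 3.3*4.8 + 6.7*0 = 68.54
(AB)_{33} = -0.8*-0.2 + 8.6*-6 + -2.1*-1.7 = -47.87
Tr(AB) = -31.44 + 68.54 + -47.87 = -10.77

-10.77


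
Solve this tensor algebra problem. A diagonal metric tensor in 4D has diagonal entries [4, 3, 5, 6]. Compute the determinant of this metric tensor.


For a diagonal metric, the determinant is the product of diagonal entries.
Diagonal entries: 4, 3, 5, 6
det(g) = 4 * 3 * 5 * 6 = 360

360


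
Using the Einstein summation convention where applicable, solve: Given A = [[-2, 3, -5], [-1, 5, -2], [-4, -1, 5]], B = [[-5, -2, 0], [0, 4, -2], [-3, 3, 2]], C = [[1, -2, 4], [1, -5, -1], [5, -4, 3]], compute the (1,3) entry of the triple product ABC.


(ABC)_{13} = sum_m (AB)_{1m} C_{m3}. First compute row 1 of AB.
(AB)_{11} = -2*-5 + 3*0 + -5*-3 = 25
(AB)_{12} = -2*-2 + 3*4 + -5*3 = 1
(AB)_{13} = -2*0 + 3*-2 + -5*2 = -16
Now contract with column 3 of C:
(AB)_{11} * C_{13} = 25 * 4 = 100
(AB)_{12} * C_{23} = 1 * -1 = -1
(AB)_{13} * C_{33} = -16 * 3 = -48
(ABC)_{13} = 100 + -1 + -48 = 51

51


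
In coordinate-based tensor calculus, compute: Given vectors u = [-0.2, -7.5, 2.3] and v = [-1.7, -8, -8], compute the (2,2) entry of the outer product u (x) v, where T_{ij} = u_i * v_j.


The outer product entry T_{ij} = u_i * v_j.
We need i=2, j=2.
u_2 = -7.5, v_2 = -8
T_{2,2} = -7.5 * -8 = 60

60


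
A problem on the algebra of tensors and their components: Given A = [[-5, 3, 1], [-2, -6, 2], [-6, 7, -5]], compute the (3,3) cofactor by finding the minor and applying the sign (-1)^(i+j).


To find cofactor C_{33}, delete row 3 and column 3.
The resulting 2x2 submatrix is: [[-5, 3], [-2, -6]]
Minor M_{33} = -5*-6 - 3*-2
  = 30 - -6 = 36
Sign = (-1)^(3+3) = (-1)^6 = 1
Cofactor C_{33} = 1 * 36 = 36

36


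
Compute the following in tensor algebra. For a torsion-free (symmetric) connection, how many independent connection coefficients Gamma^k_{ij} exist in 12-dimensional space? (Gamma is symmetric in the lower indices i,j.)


Christoffel symbols Gamma^k_{ij} are symmetric in i,j, so there are d * d(d+1)/2 independent symbols.
d = 12
d(d+1)/2 = 12 * 13 / 2 = 78
Total = 12 * 78 = 936

936


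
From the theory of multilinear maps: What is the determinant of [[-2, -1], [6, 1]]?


For a 2x2 matrix [[a, b], [c, d]], det = a*d - b*c.
a = -2, b = -1, c = 6, d = 1
a*d = -2 * 1 = -2
b*c = -1 * 6 = -6
det = -2 - -6 = 4

4


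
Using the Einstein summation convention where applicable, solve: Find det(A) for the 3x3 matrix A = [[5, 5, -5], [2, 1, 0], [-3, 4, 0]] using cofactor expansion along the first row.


Expanding along the first row, det(A) = a11*M_11 - a12*M_12 + a13*M_13, where M_1j is the (1,j) minor.
Minor M_11 = 1*0 - 0*4 = 0
Minor M_12 = 2*0 - 0*-3 = 0
Minor M_13 = 2*4 - 1*-3 = 11
det = 5*(0) - 5*(0) + -5*(11)
    = 0 - 0 + -55
    = -55

-55


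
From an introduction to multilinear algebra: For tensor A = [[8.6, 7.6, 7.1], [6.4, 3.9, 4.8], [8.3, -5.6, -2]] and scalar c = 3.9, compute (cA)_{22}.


Scalar multiplication: (cA)_{ij} = c * A_{ij}.
c = 3.9
A_{22} = 3.9
(cA)_{22} = 3.9 * 3.9 = 15.21

15.21


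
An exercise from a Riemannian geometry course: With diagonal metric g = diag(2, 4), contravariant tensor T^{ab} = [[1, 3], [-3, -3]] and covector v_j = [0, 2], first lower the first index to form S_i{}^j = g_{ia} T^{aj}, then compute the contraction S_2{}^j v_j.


Step 1: lower the first index. For a diagonal metric, g_{ia} T^{aj} = g_{ii} T^{ij} (no sum on i).
g_{22} = 4
S_2{}^1 = 4 * T^{21} = 4 * -3 = -12
S_2{}^2 = 4 * T^{22} = 4 * -3 = -12
Step 2: contract S_2{}^j with v_j.
S_2{}^1 * v_1 = -12 * 0 = 0
S_2{}^2 * v_2 = -12 * 2 = -24
Result = 0 + -24 = -24

-24


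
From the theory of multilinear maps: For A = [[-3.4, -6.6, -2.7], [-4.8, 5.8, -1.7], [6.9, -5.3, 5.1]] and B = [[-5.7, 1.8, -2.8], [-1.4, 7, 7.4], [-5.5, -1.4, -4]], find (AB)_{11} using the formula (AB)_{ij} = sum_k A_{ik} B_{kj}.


(AB)_{ij} = sum_k A_{ik} B_{kj}.
For i=1, j=1:
A_{11} * B_{11} = -3.4 * -5.7 = 19.38
A_{12} * B_{21} = -6.6 * -1.4 = 9.24
A_{13} * B_{31} = -2.7 * -5.5 = 14.85
Sum = 19.38 + 9.24 + 14.85 = 43.47

43.47


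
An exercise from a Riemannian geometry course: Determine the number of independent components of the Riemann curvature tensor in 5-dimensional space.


The Riemann tensor in d dimensions has d^2(d^2 - 1)/12 independent components.
d = 5, so d^2 = 25
d^2 - 1 = 24
d^2(d^2 - 1) = 25 * 24 = 600
Divide by 12: 600 / 12 = 50

50


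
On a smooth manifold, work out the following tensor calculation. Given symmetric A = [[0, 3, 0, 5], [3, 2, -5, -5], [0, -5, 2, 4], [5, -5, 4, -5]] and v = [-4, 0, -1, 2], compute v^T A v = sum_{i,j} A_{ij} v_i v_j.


First compute Av:
(Av)_1 = 0*-4 + 3*0 + 0*-1 + 5*2 = 10
(Av)_2 = 3*-4 + 2*0 + -5*-1 + -5*2 = -17
(Av)_3 = 0*-4 + -5*0 + 2*-1 + 4*2 = 6
(Av)_4 = 5*-4 + -5*0 + 4*-1 + -5*2 = -34
Av = [10, -17, 6, -34]
Then v^T (Av) = -4*10 + 0*-17 + -1*6 + 2*-34
= -40 + 0 + -6 + -68 = -114

-114


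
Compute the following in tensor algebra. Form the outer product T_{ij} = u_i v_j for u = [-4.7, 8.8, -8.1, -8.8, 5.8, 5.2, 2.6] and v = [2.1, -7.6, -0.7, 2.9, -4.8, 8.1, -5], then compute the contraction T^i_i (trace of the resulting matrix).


The outer product gives T_{ij} = u_i v_j.
The trace (contraction) is Tr(T) = sum_i T_{ii} = sum_i u_i v_i.
Diagonal entries:
T_{11} = u_1 * v_1 = -4.7 * 2.1 = -9.87
T_{22} = u_2 * v_2 = 8.8 * -7.6 = -66.88
T_{33} = u_3 * v_3 = -8.1 * -0.7 = 5.67
T_{44} = u_4 * v_4 = -8.8 * 2.9 = -25.52
T_{55} = u_5 * v_5 = 5.8 * -4.8 = -27.84
T_{66} = u_6 * v_6 = 5.2 * 8.1 = 42.12
T_{77} = u_7 * v_7 = 2.6 * -5 = -13
Tr(T) = -9.87 + -66.88 + 5.67 + -25.52 + -27.84 + 42.12 + -13 = -95.32

-95.32


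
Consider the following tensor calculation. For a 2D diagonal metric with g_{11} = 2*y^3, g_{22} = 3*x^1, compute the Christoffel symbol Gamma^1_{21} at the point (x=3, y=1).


For a diagonal metric, Gamma^k_{ij} = (1/2) g^{kk} (dg_{ik}/dx_j + dg_{jk}/dx_i - dg_{ij}/dx_k).
The metric is diagonal, so g_{ab} = 0 for a != b.
At the given point: g_{11} = 2, g_{22} = 9
g^{11} = 1/2
dg_{21}/dx_1 = 0 (off-diagonal)
dg_{11}/dx_2 = dg_{11}/dx_2 = 6
dg_{21}/dx_1 = 0 (off-diagonal)
Numerator = 0 + 6 - 0 = 6
Gamma^1_{21} = 6 / (2 * 2) = 3/2

3/2


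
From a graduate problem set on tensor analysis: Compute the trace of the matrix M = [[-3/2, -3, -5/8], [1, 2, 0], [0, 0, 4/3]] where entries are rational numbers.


The trace is the sum of diagonal entries.
Diagonal: M[1,1] = -3/2, M[2,2] = 2, M[3,3] = 4/3
Tr(M) = -3/2 + 2 + 4/3
Computing step by step:
After adding M[1,1]: -3/2
After adding M[2,2]: 1/2
After adding M[3,3]: 11/6
Tr(M) = 11/6

11/6


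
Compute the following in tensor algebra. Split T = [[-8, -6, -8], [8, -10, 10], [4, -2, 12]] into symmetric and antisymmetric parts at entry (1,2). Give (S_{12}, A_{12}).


T_{12} = -6
T_{21} = 8
S_{12} = (-6 + 8)/2 = 2/2 = 1
A_{12} = (-6 - 8)/2 = -14/2 = -7
Check: S + A = 1 + -7 = -6 = T_{12}.

(1, -7)


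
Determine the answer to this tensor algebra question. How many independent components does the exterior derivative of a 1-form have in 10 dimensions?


The exterior derivative of a p-form is a (p+1)-form.
Its number of independent components is C(n, p+1).
n = 10, p+1 = 2
C(10, 2) = 45

45


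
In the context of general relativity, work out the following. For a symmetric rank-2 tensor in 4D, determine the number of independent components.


A symmetric rank-2 tensor in d dimensions has d(d+1)/2 independent components.
d = 4
d(d+1)/2 = 4 * 5 / 2 = 20 / 2 = 10

10


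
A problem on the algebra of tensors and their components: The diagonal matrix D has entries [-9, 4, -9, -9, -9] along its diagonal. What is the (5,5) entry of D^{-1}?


For a diagonal matrix, the inverse has entries (D^{-1})_{ii} = 1/d_{ii}.
The diagonal entries are: d_{11} = -9, d_{22} = 4, d_{33} = -9, d_{44} = -9, d_{55} = -9
We need (D^{-1})_{55} = 1/d_{55} = 1/-9 = -1/9

-1/9


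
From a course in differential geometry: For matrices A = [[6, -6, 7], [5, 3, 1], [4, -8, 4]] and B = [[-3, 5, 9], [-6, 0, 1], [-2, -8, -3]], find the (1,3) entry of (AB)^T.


(AB)^T_{ij} = (AB)_{ji} = sum_k A_{jk} B_{ki}.
For i=1, j=3 we need (AB)_{31}:
A_{31} * B_{11} = 4 * -3 = -12
A_{32} * B_{21} = -8 * -6 = 48
A_{33} * B_{31} = 4 * -2 = -8
Sum = -12 + 48 + -8 = 28

28


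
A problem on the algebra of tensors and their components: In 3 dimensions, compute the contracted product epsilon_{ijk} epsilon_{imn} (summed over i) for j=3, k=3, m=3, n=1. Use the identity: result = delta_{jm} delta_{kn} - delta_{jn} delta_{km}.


Using the identity: epsilon_{ijk} epsilon_{imn} = delta_{jm} delta_{kn} - delta_{jn} delta_{km}.
delta_{33} = 1
delta_{31} = 0
delta_{31} = 0
delta_{33} = 1
Result = 1 * 0 - 0 * 1 = 0 - 0 = 0

0


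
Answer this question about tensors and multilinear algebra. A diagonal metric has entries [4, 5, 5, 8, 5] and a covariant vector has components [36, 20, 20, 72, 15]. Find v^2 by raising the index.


To raise an index with a diagonal metric: v^i = v_i / g_{ii}.
For index 2: v_2 = 20, g_{22} = 5
v^2 = 20 / 5 = 4

4


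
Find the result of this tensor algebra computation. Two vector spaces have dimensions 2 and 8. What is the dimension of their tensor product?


The dimension of a tensor product is the product of dimensions.
dim(V) = 2, dim(W) = 8
dim(V (x) W) = 2 * 8 = 16

16


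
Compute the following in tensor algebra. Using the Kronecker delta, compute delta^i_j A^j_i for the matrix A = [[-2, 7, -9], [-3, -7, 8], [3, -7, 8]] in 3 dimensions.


The contraction (trace) of a rank-2 tensor is the sum of its diagonal elements.
Diagonal entries: A[1,1] = -2, A[2,2] = -7, A[3,3] = 8
Tr(A) = -2 + -7 + 8 = -1

-1


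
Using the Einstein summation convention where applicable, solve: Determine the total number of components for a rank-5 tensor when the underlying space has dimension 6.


The number of components of a rank-r tensor in d dimensions is d^r.
Here d = 6 and r = 5.
6^5 = 7776

7776


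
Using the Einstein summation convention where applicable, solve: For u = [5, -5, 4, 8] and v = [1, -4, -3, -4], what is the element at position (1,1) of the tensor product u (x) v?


The outer product entry T_{ij} = u_i * v_j.
We need i=1, j=1.
u_1 = 5, v_1 = 1
T_{1,1} = 5 * 1 = 5

5


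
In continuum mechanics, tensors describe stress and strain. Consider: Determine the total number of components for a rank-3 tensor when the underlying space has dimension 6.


The number of components of a rank-r tensor in d dimensions is d^r.
Here d = 6 and r = 3.
6^3 = 216

216


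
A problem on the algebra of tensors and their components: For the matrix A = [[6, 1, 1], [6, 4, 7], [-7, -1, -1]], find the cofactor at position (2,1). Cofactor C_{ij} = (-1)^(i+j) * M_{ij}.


To find cofactor C_{21}, delete row 2 and column 1.
The resulting 2x2 submatrix is: [[1, 1], [-1, -1]]
Minor M_{21} = 1*-1 - 1*-1
  = -1 - -1 = 0
Sign = (-1)^(2+1) = (-1)^3 = -1
Cofactor C_{21} = -1 * 0 = 0

0


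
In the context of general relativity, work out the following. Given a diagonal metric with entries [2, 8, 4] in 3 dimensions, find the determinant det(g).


For a diagonal metric, the determinant is the product of diagonal entries.
Diagonal entries: 2, 8, 4
det(g) = 2 * 8 * 4 = 64

64


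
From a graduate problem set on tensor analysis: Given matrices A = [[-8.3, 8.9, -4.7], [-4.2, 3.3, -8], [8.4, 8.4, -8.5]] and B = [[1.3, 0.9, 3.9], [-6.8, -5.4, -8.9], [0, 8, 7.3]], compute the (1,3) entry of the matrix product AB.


(AB)_{ij} = sum_k A_{ik} B_{kj}.
For i=1, j=3:
A_{11} * B_{13} = -8.3 * 3.9 = -32.37
A_{12} * B_{23} = 8.9 * -8.9 = -79.21
A_{13} * B_{33} = -4.7 * 7.3 = -34.31
Sum = -32.37 + -79.21 + -34.31 = -145.89

-145.89


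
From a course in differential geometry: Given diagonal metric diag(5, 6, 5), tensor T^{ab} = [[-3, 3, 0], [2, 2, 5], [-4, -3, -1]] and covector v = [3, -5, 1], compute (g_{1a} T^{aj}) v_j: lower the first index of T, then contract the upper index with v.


Step 1: lower the first index. For a diagonal metric, g_{ia} T^{aj} = g_{ii} T^{ij} (no sum on i).
g_{11} = 5
S_1{}^1 = 5 * T^{11} = 5 * -3 = -15
S_1{}^2 = 5 * T^{12} = 5 * 3 = 15
S_1{}^3 = 5 * T^{13} = 5 * 0 = 0
Step 2: contract S_1{}^j with v_j.
S_1{}^1 * v_1 = -15 * 3 = -45
S_1{}^2 * v_2 = 15 * -5 = -75
S_1{}^3 * v_3 = 0 * 1 = 0
Result = -45 + -75 + 0 = -120

-120


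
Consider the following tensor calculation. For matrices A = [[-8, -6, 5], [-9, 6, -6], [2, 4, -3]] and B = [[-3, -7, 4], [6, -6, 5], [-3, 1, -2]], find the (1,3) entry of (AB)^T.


(AB)^T_{ij} = (AB)_{ji} = sum_k A_{jk} B_{ki}.
For i=1, j=3 we need (AB)_{31}:
A_{31} * B_{11} = 2 * -3 = -6
A_{32} * B_{21} = 4 * 6 = 24
A_{33} * B_{31} = -3 * -3 = 9
Sum = -6 + 24 + 9 = 27

27


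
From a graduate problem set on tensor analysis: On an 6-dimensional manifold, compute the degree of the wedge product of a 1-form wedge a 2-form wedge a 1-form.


The degree of a wedge product is the sum of the degrees of the individual forms.
Degrees: 1, 2, 1
Total degree = 1 + 2 + 1 = 4

4


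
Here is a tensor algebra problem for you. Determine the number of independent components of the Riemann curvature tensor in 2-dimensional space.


The Riemann tensor in d dimensions has d^2(d^2 - 1)/12 independent components.
d = 2, so d^2 = 4
d^2 - 1 = 3
d^2(d^2 - 1) = 4 * 3 = 12
Divide by 12: 12 / 12 = 1

1


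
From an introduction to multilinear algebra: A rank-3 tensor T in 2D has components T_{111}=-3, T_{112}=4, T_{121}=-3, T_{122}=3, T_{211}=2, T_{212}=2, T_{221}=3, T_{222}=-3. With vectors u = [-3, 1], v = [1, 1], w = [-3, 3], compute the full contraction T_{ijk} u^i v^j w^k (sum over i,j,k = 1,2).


S = sum over i,j,k of T_{ijk} u_i v_j w_k. Expanding all 8 terms:
T_{111}*u_1*v_1*w_1 = -3*-3*1*-3 = -27  (running total: -27)
T_{112}*u_1*v_1*w_2 = 4*-3*1*3 = -36  (running total: -63)
T_{121}*u_1*v_2*w_1 = -3*-3*1*-3 = -27  (running total: -90)
T_{122}*u_1*v_2*w_2 = 3*-3*1*3 = -27  (running total: -117)
T_{211}*u_2*v_1*w_1 = 2*1*1*-3 = -6  (running total: -123)
T_{212}*u_2*v_1*w_2 = 2*1*1*3 = 6  (running total: -117)
T_{221}*u_2*v_2*w_1 = 3*1*1*-3 = -9  (running total: -126)
T_{222}*u_2*v_2*w_2 = -3*1*1*3 = -9  (running total: -135)
S = -135

-135


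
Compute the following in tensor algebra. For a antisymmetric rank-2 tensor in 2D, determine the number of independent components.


A antisymmetric rank-2 tensor in d dimensions has d(d-1)/2 independent components.
d = 2
d(d-1)/2 = 2 * 1 / 2 = 2 / 2 = 1

1


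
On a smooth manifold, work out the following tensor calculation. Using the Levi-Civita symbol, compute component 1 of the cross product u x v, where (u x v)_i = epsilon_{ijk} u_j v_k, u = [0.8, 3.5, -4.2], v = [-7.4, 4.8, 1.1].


(u x v)_1 = sum_{j,k} epsilon_{1jk} u_j v_k. Only permutations of (1,2,3) contribute; the two non-zero terms are:
eps_{123} u_2 v_3 = 1 * 3.5 * 1.1 = 3.85
eps_{132} u_3 v_2 = -1 * -4.2 * 4.8 = 20.16
(u x v)_1 = 24.01

24.01


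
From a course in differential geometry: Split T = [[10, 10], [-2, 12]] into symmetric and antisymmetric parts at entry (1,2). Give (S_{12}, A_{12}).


T_{12} = 10
T_{21} = -2
S_{12} = (10 + -2)/2 = 8/2 = 4
A_{12} = (10 - -2)/2 = 12/2 = 6
Check: S + A = 4 + 6 = 10 = T_{12}.

(4, 6)


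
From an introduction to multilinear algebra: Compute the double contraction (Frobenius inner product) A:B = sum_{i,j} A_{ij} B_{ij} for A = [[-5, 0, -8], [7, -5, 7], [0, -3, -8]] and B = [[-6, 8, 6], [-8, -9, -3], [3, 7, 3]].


A:B = sum over all i,j of A_{ij} * B_{ij}.
Row 1: -5*-6=30, 0*8=0, -8*6=-48 => row sum = -18
Row 2: 7*-8=-56, -5*-9=45, 7*-3=-21 => row sum = -32
Row 3: 0*3=0, -3*7=-21, -8*3=-24 => row sum = -45
Total = -18 + -32 + -45 = -95

-95


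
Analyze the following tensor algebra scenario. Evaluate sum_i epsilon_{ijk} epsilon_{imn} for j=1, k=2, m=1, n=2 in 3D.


Using the identity: epsilon_{ijk} epsilon_{imn} = delta_{jm} delta_{kn} - delta_{jn} delta_{km}.
delta_{11} = 1
delta_{22} = 1
delta_{12} = 0
delta_{21} = 0
Result = 1 * 1 - 0 * 0 = 1 - 0 = 1

1


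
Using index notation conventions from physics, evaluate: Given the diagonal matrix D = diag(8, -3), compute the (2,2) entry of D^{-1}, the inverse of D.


For a diagonal matrix, the inverse has entries (D^{-1})_{ii} = 1/d_{ii}.
The diagonal entries are: d_{11} = 8, d_{22} = -3
We need (D^{-1})_{22} = 1/d_{22} = 1/-3 = -1/3

-1/3


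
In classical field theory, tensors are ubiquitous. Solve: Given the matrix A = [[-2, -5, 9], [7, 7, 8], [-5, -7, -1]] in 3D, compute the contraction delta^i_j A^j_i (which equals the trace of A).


The contraction (trace) of a rank-2 tensor is the sum of its diagonal elements.
Diagonal entries: A[1,1] = -2, A[2,2] = 7, A[3,3] = -1
Tr(A) = -2 + 7 + -1 = 4

4


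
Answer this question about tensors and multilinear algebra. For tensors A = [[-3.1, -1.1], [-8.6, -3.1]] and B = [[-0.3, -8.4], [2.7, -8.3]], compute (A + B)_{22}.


Tensor addition is component-wise: (A + B)_{ij} = A_{ij} + B_{ij}.
A_{22} = -3.1
B_{22} = -8.3
(A + B)_{22} = -3.1 + -8.3 = -11.4

-11.4


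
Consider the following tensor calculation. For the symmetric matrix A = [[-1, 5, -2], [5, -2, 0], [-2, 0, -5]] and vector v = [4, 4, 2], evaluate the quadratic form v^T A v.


First compute Av:
(Av)_1 = -1*4 + 5*4 + -2*2 = 12
(Av)_2 = 5*4 + -2*4 + 0*2 = 12
(Av)_3 = -2*4 + 0*4 + -5*2 = -18
Av = [12, 12, -18]
Then v^T (Av) = 4*12 + 4*12 + 2*-18
= 48 + 48 + -36 = 60

60


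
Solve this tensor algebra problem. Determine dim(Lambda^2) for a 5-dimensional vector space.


The dimension of the space of p-forms on an n-dimensional space is C(n, p).
n = 5, p = 2
C(5, 2) = 5! / (2! * 3!) = 10

10


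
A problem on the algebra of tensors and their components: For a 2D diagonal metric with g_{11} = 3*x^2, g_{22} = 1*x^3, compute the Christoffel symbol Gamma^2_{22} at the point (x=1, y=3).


For a diagonal metric, Gamma^k_{ij} = (1/2) g^{kk} (dg_{ik}/dx_j + dg_{jk}/dx_i - dg_{ij}/dx_k).
The metric is diagonal, so g_{ab} = 0 for a != b.
At the given point: g_{11} = 3, g_{22} = 1
g^{22} = 1/1
dg_{22}/dx_2 = dg_{22}/dx_2 = 0
dg_{22}/dx_2 = dg_{22}/dx_2 = 0
dg_{22}/dx_2 = dg_{22}/dx_2 = 0
Numerator = 0 + 0 - 0 = 0
Gamma^2_{22} = 0 / (2 * 1) = 0

0


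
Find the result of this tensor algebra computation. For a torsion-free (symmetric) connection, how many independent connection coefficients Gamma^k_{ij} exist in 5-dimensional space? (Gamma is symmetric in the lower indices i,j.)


Christoffel symbols Gamma^k_{ij} are symmetric in i,j, so there are d * d(d+1)/2 independent symbols.
d = 5
d(d+1)/2 = 5 * 6 / 2 = 15
Total = 5 * 15 = 75

75


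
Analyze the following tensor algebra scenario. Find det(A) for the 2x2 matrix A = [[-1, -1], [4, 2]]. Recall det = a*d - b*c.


For a 2x2 matrix [[a, b], [c, d]], det = a*d - b*c.
a = -1, b = -1, c = 4, d = 2
a*d = -1 * 2 = -2
b*c = -1 * 4 = -4
det = -2 - -4 = 2

2


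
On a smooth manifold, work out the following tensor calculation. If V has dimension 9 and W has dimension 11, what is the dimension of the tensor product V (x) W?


The dimension of a tensor product is the product of dimensions.
dim(V) = 9, dim(W) = 11
dim(V (x) W) = 9 * 11 = 99

99


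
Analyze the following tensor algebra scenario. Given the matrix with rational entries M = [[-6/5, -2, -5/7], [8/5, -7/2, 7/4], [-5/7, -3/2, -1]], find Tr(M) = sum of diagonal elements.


The trace is the sum of diagonal entries.
Diagonal: M[1,1] = -6/5, M[2,2] = -7/2, M[3,3] = -1
Tr(M) = -6/5 + -7/2 + -1
Computing step by step:
After adding M[1,1]: -6/5
After adding M[2,2]: -47/10
After adding M[3,3]: -57/10
Tr(M) = -57/10

-57/10


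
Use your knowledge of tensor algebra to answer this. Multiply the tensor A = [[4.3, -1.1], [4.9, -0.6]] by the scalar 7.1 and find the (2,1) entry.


Scalar multiplication: (cA)_{ij} = c * A_{ij}.
c = 7.1
A_{21} = 4.9
(cA)_{21} = 7.1 * 4.9 = 34.79

34.79


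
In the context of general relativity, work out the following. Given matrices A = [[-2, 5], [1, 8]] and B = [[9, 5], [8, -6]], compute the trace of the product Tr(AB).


Tr(AB) = sum_i (AB)_{ii} where (AB)_{ii} = sum_k A_{ik} B_{ki}.
(AB)_{11} = -2*9 + 5*8 = 22
(AB)_{22} = 1*5 + 8*-6 = -43
Tr(AB) = 22 + -43 = -21

-21


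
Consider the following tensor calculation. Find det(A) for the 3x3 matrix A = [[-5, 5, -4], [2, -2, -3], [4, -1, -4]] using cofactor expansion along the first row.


Expanding along the first row, det(A) = a11*M_11 - a12*M_12 + a13*M_13, where M_1j is the (1,j) minor.
Minor M_11 = -2*-4 - -3*-1 = 5
Minor M_12 = 2*-4 - -3*4 = 4
Minor M_13 = 2*-1 - -2*4 = 6
det = -5*(5) - 5*(4) + -4*(6)
    = -25 - 20 + -24
    = -69

-69


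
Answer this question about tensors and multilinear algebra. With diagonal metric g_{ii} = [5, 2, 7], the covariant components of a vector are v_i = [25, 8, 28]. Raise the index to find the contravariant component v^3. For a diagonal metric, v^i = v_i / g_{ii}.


To raise an index with a diagonal metric: v^i = v_i / g_{ii}.
For index 3: v_3 = 28, g_{33} = 7
v^3 = 28 / 7 = 4

4


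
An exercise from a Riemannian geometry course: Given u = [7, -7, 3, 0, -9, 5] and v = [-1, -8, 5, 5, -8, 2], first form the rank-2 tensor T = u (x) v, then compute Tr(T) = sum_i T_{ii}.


The outer product gives T_{ij} = u_i v_j.
The trace (contraction) is Tr(T) = sum_i T_{ii} = sum_i u_i v_i.
Diagonal entries:
T_{11} = u_1 * v_1 = 7 * -1 = -7
T_{22} = u_2 * v_2 = -7 * -8 = 56
T_{33} = u_3 * v_3 = 3 * 5 = 15
T_{44} = u_4 * v_4 = 0 * 5 = 0
T_{55} = u_5 * v_5 = -9 * -8 = 72
T_{66} = u_6 * v_6 = 5 * 2 = 10
Tr(T) = -7 + 56 + 15 + 0 + 72 + 10 = 146

146


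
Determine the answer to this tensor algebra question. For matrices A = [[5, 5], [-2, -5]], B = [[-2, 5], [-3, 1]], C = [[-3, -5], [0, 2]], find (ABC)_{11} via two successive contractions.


(ABC)_{11} = sum_m (AB)_{1m} C_{m1}. First compute row 1 of AB.
(AB)_{11} = 5*-2 + 5*-3 = -25
(AB)_{12} = 5*5 + 5*1 = 30
Now contract with column 1 of C:
(AB)_{11} * C_{11} = -25 * -3 = 75
(AB)_{12} * C_{21} = 30 * 0 = 0
(ABC)_{11} = 75 + 0 = 75

75


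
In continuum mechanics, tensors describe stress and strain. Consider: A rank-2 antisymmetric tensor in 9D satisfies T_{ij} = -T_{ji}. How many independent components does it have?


An antisymmetric rank-2 tensor satisfies A_{ij} = -A_{ji}, so diagonal entries are zero.
The independent components are the upper-triangular entries: C(n, 2) = n(n-1)/2.
n = 9
C(9, 2) = 9 * 8 / 2 = 72 / 2 = 36

36


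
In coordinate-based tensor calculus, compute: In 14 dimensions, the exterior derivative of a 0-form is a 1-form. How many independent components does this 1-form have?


The exterior derivative of a p-form is a (p+1)-form.
Its number of independent components is C(n, p+1).
n = 14, p+1 = 1
C(14, 1) = 14

14


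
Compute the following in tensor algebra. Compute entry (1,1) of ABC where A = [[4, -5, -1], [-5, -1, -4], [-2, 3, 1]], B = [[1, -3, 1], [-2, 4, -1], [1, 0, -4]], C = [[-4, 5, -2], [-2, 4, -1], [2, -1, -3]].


(ABC)_{11} = sum_m (AB)_{1m} C_{m1}. First compute row 1 of AB.
(AB)_{11} = 4*1 + -5*-2 + -1*1 = 13
(AB)_{12} = 4*-3 + -5*4 + -1*0 = -32
(AB)_{13} = 4*1 + -5*-1 + -1*-4 = 13
Now contract with column 1 of C:
(AB)_{11} * C_{11} = 13 * -4 = -52
(AB)_{12} * C_{21} = -32 * -2 = 64
(AB)_{13} * C_{31} = 13 * 2 = 26
(ABC)_{11} = -52 + 64 + 26 = 38

38


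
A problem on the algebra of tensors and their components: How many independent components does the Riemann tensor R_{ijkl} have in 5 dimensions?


The Riemann tensor in d dimensions has d^2(d^2 - 1)/12 independent components.
d = 5, so d^2 = 25
d^2 - 1 = 24
d^2(d^2 - 1) = 25 * 24 = 600
Divide by 12: 600 / 12 = 50

50


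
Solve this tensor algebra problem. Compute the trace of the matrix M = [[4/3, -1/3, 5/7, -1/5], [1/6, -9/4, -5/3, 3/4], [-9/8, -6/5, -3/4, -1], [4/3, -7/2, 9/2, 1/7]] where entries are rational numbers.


The trace is the sum of diagonal entries.
Diagonal: M[1,1] = 4/3, M[2,2] = -9/4, M[3,3] = -3/4, M[4,4] = 1/7
Tr(M) = 4/3 + -9/4 + -3/4 + 1/7
Computing step by step:
After adding M[1,1]: 4/3
After adding M[2,2]: -11/12
After adding M[3,3]: -5/3
After adding M[4,4]: -32/21
Tr(M) = -32/21

-32/21


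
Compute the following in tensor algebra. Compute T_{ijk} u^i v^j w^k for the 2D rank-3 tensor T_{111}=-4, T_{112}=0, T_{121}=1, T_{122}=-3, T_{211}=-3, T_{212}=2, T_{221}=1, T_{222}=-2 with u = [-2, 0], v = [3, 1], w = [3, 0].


S = sum over i,j,k of T_{ijk} u_i v_j w_k. Expanding all 8 terms:
T_{111}*u_1*v_1*w_1 = -4*-2*3*3 = 72  (running total: 72)
T_{112}*u_1*v_1*w_2 = 0*-2*3*0 = 0  (running total: 72)
T_{121}*u_1*v_2*w_1 = 1*-2*1*3 = -6  (running total: 66)
T_{122}*u_1*v_2*w_2 = -3*-2*1*0 = 0  (running total: 66)
T_{211}*u_2*v_1*w_1 = -3*0*3*3 = 0  (running total: 66)
T_{212}*u_2*v_1*w_2 = 2*0*3*0 = 0  (running total: 66)
T_{221}*u_2*v_2*w_1 = 1*0*1*3 = 0  (running total: 66)
T_{222}*u_2*v_2*w_2 = -2*0*1*0 = 0  (running total: 66)
S = 66

66


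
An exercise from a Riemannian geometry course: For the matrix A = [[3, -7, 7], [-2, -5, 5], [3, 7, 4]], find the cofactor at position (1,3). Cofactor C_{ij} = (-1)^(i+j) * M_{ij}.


To find cofactor C_{13}, delete row 1 and column 3.
The resulting 2x2 submatrix is: [[-2, -5], [3, 7]]
Minor M_{13} = -2*7 - -5*3
  = -14 - -15 = 1
Sign = (-1)^(1+3) = (-1)^4 = 1
Cofactor C_{13} = 1 * 1 = 1

1


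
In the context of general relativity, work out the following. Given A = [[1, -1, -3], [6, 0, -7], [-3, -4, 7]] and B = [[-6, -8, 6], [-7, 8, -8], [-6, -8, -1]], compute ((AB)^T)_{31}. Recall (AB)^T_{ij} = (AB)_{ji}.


(AB)^T_{ij} = (AB)_{ji} = sum_k A_{jk} B_{ki}.
For i=3, j=1 we need (AB)_{13}:
A_{11} * B_{13} = 1 * 6 = 6
A_{12} * B_{23} = -1 * -8 = 8
A_{13} * B_{33} = -3 * -1 = 3
Sum = 6 + 8 + 3 = 17

17


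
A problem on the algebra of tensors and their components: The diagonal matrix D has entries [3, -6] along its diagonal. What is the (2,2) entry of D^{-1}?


For a diagonal matrix, the inverse has entries (D^{-1})_{ii} = 1/d_{ii}.
The diagonal entries are: d_{11} = 3, d_{22} = -6
We need (D^{-1})_{22} = 1/d_{22} = 1/-6 = -1/6

-1/6


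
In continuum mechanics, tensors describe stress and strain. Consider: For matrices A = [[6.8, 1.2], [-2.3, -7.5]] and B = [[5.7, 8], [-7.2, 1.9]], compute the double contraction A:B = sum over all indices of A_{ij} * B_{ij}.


A:B = sum over all i,j of A_{ij} * B_{ij}.
Row 1: 6.8*5.7=38.76, 1.2*8=9.6 => row sum = 48.36
Row 2: -2.3*-7.2=16.56, -7.5*1.9=-14.25 => row sum = 2.31
Total = 48.36 + 2.31 = 50.67

50.67


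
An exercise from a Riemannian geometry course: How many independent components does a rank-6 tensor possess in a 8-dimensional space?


The number of components of a rank-r tensor in d dimensions is d^r.
Here d = 8 and r = 6.
8^6 = 262144

262144


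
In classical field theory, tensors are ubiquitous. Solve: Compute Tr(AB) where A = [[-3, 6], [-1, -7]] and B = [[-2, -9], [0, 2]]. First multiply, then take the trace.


Tr(AB) = sum_i (AB)_{ii} where (AB)_{ii} = sum_k A_{ik} B_{ki}.
(AB)_{11} = -3*-2 + 6*0 = 6
(AB)_{22} = -1*-9 + -7*2 = -5
Tr(AB) = 6 + -5 = 1

1


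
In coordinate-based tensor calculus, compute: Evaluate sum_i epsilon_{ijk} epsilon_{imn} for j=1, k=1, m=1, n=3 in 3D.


Using the identity: epsilon_{ijk} epsilon_{imn} = delta_{jm} delta_{kn} - delta_{jn} delta_{km}.
delta_{11} = 1
delta_{13} = 0
delta_{13} = 0
delta_{11} = 1
Result = 1 * 0 - 0 * 1 = 0 - 0 = 0

0


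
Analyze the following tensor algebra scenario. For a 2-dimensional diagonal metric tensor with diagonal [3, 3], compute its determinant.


For a diagonal metric, the determinant is the product of diagonal entries.
Diagonal entries: 3, 3
det(g) = 3 * 3 = 9

9
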